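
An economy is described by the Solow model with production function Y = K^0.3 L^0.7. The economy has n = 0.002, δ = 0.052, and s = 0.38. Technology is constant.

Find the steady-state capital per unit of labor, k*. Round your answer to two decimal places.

In steady state, investment equals break-even investment: s·k^α = (n + δ)·k.
Dividing both sides by k: k^(1−α) = s / (n + δ).
k^0.7 = 0.38 / (0.002 + 0.052) = 0.38 / 0.054 = 7.0370
k* = 7.0370^(1/0.7) ≈ 16.2388

k* ≈ 16.24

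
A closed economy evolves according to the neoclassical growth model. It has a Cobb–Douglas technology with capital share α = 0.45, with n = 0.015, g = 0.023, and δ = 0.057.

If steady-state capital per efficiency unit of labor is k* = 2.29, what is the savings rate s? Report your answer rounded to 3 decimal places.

At the steady state, Δk = 0, so s·k^α = (n + g + δ)·k.
So s / (n + g + δ) = (k*)^(1−α) = 2.29^0.55 = 1.5773.
Therefore s = 1.5773 × (n + g + δ) = 1.5773 × 0.095 = 0.1498.

s ≈ 0.150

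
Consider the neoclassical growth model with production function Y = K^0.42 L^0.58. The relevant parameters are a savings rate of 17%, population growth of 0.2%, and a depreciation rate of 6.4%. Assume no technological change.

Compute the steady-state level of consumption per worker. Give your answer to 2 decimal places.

In steady state, investment equals break-even investment: s·k^α = (n + δ)·k.
Rearranging, k^(1−α) = s / (n + δ).
k^0.58 = 0.17 / (0.002 + 0.064) = 0.17 / 0.066 = 2.5758
k* = 2.5758^(1/0.58) ≈ 5.1106
y* = (k*)^α = 5.1106^0.42 ≈ 1.9841
c* = (1 − s)·y* = (1 − 0.17) × 1.9841 ≈ 1.6468

c* = 1.65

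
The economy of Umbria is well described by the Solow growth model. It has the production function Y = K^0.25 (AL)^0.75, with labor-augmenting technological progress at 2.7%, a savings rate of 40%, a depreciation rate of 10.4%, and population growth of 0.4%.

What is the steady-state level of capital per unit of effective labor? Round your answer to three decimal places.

In steady state, investment equals break-even investment: s·k^α = (n + g + δ)·k.
Rearranging, k^(1−α) = s / (n + g + δ).
k^0.75 = 0.40 / (0.004 + 0.027 + 0.104) = 0.40 / 0.135 = 2.9630
k* = 2.9630^(1/0.75) ≈ 4.2557

k* = 4.256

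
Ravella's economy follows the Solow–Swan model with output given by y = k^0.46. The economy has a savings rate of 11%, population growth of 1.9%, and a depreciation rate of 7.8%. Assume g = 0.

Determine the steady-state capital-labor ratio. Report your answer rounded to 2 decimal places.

At the steady state, Δk = 0, so s·k^α = (n + δ)·k.
Dividing both sides by k: k^(1−α) = s / (n + δ).
k^0.54 = 0.11 / (0.019 + 0.078) = 0.11 / 0.097 = 1.1340
k* = 1.1340^(1/0.54) ≈ 1.2622

k* = 1.26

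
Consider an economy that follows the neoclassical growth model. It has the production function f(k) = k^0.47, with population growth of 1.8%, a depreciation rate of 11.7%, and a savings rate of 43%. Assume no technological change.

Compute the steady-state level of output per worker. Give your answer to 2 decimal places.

Steady state requires s·f(k) = (n + δ)·k, i.e. s·k^α = (n + δ)·k.
Dividing both sides by k: k^(1−α) = s / (n + δ).
k^0.53 = 0.43 / (0.018 + 0.117) = 0.43 / 0.135 = 3.1852
k* = 3.1852^(1/0.53) ≈ 8.8985
y* = (k*)^α = 8.8985^0.47 ≈ 2.7937

y* = 2.79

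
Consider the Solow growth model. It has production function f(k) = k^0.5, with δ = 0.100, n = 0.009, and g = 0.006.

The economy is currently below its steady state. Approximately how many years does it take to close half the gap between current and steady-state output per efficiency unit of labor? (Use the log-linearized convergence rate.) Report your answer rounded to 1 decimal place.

Near the steady state the convergence rate is λ = (1 − α)(n + g + δ).
λ = (1 − 0.5) × 0.115 = 0.5 × 0.115 = 0.0575
Half-life = ln 2 / λ = 0.6931 / 0.0575 ≈ 12.05 years

about 12.1 years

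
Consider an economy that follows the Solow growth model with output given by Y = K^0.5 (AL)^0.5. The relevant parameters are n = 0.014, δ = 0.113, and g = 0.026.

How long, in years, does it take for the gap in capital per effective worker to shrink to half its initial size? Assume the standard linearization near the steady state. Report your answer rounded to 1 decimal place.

about 9.1 years

Near the steady state the convergence rate is λ = (1 − α)(n + g + δ).
λ = (1 − 0.5) × 0.153 = 0.5 × 0.153 = 0.0765
Half-life = ln 2 / λ = 0.6931 / 0.0765 ≈ 9.06 years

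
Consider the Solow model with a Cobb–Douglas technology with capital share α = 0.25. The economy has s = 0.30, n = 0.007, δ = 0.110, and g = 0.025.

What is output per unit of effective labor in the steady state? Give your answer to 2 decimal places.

At the steady state, Δk = 0, so s·k^α = (n + g + δ)·k.
Dividing both sides by k: k^(1−α) = s / (n + g + δ).
k^0.75 = 0.30 / (0.007 + 0.025 + 0.110) = 0.30 / 0.142 = 2.1127
k* = 2.1127^(1/0.75) ≈ 2.7109
y* = (k*)^α = 2.7109^0.25 ≈ 1.2832

y* ≈ 1.28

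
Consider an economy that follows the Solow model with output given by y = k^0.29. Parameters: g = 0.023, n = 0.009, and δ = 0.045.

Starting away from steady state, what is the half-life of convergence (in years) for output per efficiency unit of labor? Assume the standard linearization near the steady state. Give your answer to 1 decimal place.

Near the steady state the convergence rate is λ = (1 − α)(n + g + δ).
λ = (1 − 0.29) × 0.077 = 0.71 × 0.077 = 0.05467
Half-life = ln 2 / λ = 0.6931 / 0.05467 ≈ 12.68 years

t_½ ≈ 12.7 years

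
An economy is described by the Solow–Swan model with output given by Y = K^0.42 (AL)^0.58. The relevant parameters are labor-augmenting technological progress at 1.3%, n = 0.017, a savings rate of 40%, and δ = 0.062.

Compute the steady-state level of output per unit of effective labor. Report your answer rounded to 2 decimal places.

In steady state, investment equals break-even investment: s·k^α = (n + g + δ)·k.
Dividing both sides by k: k^(1−α) = s / (n + g + δ).
k^0.58 = 0.40 / (0.017 + 0.013 + 0.062) = 0.40 / 0.092 = 4.3478
k* = 4.3478^(1/0.58) ≈ 12.6027
y* = (k*)^α = 12.6027^0.42 ≈ 2.8986

y* = 2.90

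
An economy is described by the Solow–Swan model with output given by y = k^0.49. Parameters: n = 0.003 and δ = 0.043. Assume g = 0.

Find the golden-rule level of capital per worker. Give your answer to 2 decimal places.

k_gold ≈ 103.42

The golden rule sets f'(k) = n + δ, i.e. α·k^(α−1) = n + δ.
So k^(1−α) = α / (n + δ) = 0.49 / 0.046 = 10.6522.
k_gold = 10.6522^(1/0.51) ≈ 103.4158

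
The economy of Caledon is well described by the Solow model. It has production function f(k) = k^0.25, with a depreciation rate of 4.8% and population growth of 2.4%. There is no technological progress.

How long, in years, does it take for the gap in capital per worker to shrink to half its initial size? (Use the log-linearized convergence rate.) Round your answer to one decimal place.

Near the steady state the convergence rate is λ = (1 − α)(n + δ).
λ = (1 − 0.25) × 0.072 = 0.75 × 0.072 = 0.0540
Half-life = ln 2 / λ = 0.6931 / 0.0540 ≈ 12.84 years

t_½ ≈ 12.8 years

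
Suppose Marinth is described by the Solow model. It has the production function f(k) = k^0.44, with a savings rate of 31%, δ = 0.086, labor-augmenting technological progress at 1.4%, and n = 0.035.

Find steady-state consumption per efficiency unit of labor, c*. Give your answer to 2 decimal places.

c* ≈ 1.33

In steady state, investment equals break-even investment: s·k^α = (n + g + δ)·k.
Rearranging, k^(1−α) = s / (n + g + δ).
k^0.56 = 0.31 / (0.035 + 0.014 + 0.086) = 0.31 / 0.135 = 2.2963
k* = 2.2963^(1/0.56) ≈ 4.4126
y* = (k*)^α = 4.4126^0.44 ≈ 1.9216
c* = (1 − s)·y* = (1 − 0.31) × 1.9216 ≈ 1.3259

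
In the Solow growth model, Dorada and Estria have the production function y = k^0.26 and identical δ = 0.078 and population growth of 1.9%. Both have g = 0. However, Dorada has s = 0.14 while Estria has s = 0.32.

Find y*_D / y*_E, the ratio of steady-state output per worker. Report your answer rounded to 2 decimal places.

y*_D / y*_E ≈ 0.75

Steady-state y* = [s/(n + δ)]^(α/(1−α)), so the ratio is [ (s_D/(n + δ)_D) / (s_E/(n + δ)_E) ]^0.3514.
s_D/(n + δ)_D = 0.14/0.097 = 1.4433; s_E/(n + δ)_E = 0.32/0.097 = 3.2990.
Ratio = (1.4433/3.2990)^0.3514 = 0.4375^0.3514 ≈ 0.7479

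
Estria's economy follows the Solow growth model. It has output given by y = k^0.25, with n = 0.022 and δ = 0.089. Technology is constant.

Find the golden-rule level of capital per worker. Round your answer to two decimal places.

The golden rule sets f'(k) = n + δ, i.e. α·k^(α−1) = n + δ.
So k^(1−α) = α / (n + δ) = 0.25 / 0.111 = 2.2523.
k_gold = 2.2523^(1/0.75) ≈ 2.9524

k_gold ≈ 2.95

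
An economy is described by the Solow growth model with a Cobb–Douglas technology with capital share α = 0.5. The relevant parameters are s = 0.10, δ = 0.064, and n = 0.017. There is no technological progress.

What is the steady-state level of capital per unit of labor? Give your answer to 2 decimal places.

k* ≈ 1.52

Steady state requires s·f(k) = (n + δ)·k, i.e. s·k^α = (n + δ)·k.
Rearranging, k^(1−α) = s / (n + δ).
k^0.5 = 0.10 / (0.017 + 0.064) = 0.10 / 0.081 = 1.2346
k* = 1.2346^(1/0.5) ≈ 1.5242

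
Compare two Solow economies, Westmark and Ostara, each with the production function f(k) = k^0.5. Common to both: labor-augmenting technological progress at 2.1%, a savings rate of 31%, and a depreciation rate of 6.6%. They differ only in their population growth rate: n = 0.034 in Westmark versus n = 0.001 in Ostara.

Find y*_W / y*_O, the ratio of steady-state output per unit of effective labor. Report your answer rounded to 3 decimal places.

ratio ≈ 0.727

Steady-state y* = [s/(n + g + δ)]^(α/(1−α)), so the ratio is [ (s_W/(n + g + δ)_W) / (s_O/(n + g + δ)_O) ]^1.
s_W/(n + g + δ)_W = 0.31/0.121 = 2.5620; s_O/(n + g + δ)_O = 0.31/0.088 = 3.5227.
Ratio = (2.5620/3.5227)^1 = 0.7273^1 ≈ 0.7273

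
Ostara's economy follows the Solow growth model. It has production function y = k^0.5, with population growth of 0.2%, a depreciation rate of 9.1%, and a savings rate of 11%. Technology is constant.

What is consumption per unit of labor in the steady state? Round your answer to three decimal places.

c* = 1.053

At the steady state, Δk = 0, so s·k^α = (n + δ)·k.
Dividing both sides by k: k^(1−α) = s / (n + δ).
k^0.5 = 0.11 / (0.002 + 0.091) = 0.11 / 0.093 = 1.1828
k* = 1.1828^(1/0.5) ≈ 1.3990
y* = (k*)^α = 1.3990^0.5 ≈ 1.1828
c* = (1 − s)·y* = (1 − 0.11) × 1.1828 ≈ 1.0527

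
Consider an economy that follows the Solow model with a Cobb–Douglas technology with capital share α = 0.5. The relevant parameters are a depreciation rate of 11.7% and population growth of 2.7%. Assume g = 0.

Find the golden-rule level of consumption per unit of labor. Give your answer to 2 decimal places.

At the golden rule, f'(k) = n + δ, so α·k^(α−1) = n + δ and k_gold = (α/(n + δ))^(1/(1−α)).
k_gold = (0.5/0.144)^(1/0.5) = 3.4722^2 ≈ 12.0562
c_gold = f(k_gold) − (n + δ)·k_gold = 3.4722 − 0.144×12.0562 ≈ 1.7361

c_gold ≈ 1.74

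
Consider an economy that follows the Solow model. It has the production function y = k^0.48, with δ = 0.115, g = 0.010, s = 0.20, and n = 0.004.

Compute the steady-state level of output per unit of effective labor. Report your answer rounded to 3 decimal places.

In steady state, investment equals break-even investment: s·k^α = (n + g + δ)·k.
Rearranging, k^(1−α) = s / (n + g + δ).
k^0.52 = 0.20 / (0.004 + 0.010 + 0.115) = 0.20 / 0.129 = 1.5504
k* = 1.5504^(1/0.52) ≈ 2.3240
y* = (k*)^α = 2.3240^0.48 ≈ 1.4990

y* = 1.499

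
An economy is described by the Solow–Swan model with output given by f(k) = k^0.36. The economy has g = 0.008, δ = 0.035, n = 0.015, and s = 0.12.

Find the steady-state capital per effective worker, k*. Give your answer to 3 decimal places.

Steady state requires s·f(k) = (n + g + δ)·k, i.e. s·k^α = (n + g + δ)·k.
Dividing both sides by k: k^(1−α) = s / (n + g + δ).
k^0.64 = 0.12 / (0.015 + 0.008 + 0.035) = 0.12 / 0.058 = 2.0690
k* = 2.0690^(1/0.64) ≈ 3.1144

k* = 3.114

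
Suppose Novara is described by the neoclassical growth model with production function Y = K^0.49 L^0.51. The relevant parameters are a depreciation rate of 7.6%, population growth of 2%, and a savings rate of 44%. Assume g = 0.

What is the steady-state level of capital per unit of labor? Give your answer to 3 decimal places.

At the steady state, Δk = 0, so s·k^α = (n + δ)·k.
Dividing both sides by k: k^(1−α) = s / (n + δ).
k^0.51 = 0.44 / (0.020 + 0.076) = 0.44 / 0.096 = 4.5833
k* = 4.5833^(1/0.51) ≈ 19.7892

k* = 19.789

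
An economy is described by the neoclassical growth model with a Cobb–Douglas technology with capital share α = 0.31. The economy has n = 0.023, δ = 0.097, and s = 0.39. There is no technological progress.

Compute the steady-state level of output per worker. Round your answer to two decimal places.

y* = 1.70

In steady state, investment equals break-even investment: s·k^α = (n + δ)·k.
Dividing both sides by k: k^(1−α) = s / (n + δ).
k^0.69 = 0.39 / (0.023 + 0.097) = 0.39 / 0.120 = 3.2500
k* = 3.2500^(1/0.69) ≈ 5.5190
y* = (k*)^α = 5.5190^0.31 ≈ 1.6982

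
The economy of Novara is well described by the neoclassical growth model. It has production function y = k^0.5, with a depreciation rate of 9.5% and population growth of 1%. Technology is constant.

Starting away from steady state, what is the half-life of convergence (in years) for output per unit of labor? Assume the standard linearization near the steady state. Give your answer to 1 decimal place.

about 13.2 years

Near the steady state the convergence rate is λ = (1 − α)(n + δ).
λ = (1 − 0.5) × 0.105 = 0.5 × 0.105 = 0.0525
Half-life = ln 2 / λ = 0.6931 / 0.0525 ≈ 13.20 years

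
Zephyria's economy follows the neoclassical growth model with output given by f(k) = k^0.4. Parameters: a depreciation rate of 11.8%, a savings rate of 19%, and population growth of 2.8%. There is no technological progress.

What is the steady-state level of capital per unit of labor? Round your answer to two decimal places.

k* ≈ 1.55

In steady state, investment equals break-even investment: s·k^α = (n + δ)·k.
Rearranging, k^(1−α) = s / (n + δ).
k^0.6 = 0.19 / (0.028 + 0.118) = 0.19 / 0.146 = 1.3014
k* = 1.3014^(1/0.6) ≈ 1.5513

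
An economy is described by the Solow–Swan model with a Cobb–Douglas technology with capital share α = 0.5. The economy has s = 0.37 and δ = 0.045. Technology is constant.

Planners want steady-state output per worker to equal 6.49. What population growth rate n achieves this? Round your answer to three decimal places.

In steady state, investment equals break-even investment: s·k^α = (n + δ)·k.
Since y* = [s/(n + δ)]^(α/(1−α)), we have s/(n + δ) = (y*)^((1−α)/α) = 6.49^1 = 6.4900.
Therefore n + δ = s / 6.4900 = 0.37 / 6.4900 = 0.0570, so n = 0.0570 − 0.045 = 0.0120.

n ≈ 0.012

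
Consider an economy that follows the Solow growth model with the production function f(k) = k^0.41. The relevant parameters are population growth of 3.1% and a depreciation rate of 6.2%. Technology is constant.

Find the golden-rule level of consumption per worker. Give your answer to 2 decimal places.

c_gold ≈ 1.65

At the golden rule, f'(k) = n + δ, so α·k^(α−1) = n + δ and k_gold = (α/(n + δ))^(1/(1−α)).
k_gold = (0.41/0.093)^(1/0.59) = 4.4086^1.6949 ≈ 12.3602
c_gold = f(k_gold) − (n + δ)·k_gold = 2.8037 − 0.093×12.3602 ≈ 1.6542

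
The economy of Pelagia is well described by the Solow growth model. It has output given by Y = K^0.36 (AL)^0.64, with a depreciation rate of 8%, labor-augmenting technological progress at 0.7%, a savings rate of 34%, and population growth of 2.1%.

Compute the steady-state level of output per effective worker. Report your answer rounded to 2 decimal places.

y* = 1.91

Steady state requires s·f(k) = (n + g + δ)·k, i.e. s·k^α = (n + g + δ)·k.
Rearranging, k^(1−α) = s / (n + g + δ).
k^0.64 = 0.34 / (0.021 + 0.007 + 0.080) = 0.34 / 0.108 = 3.1481
k* = 3.1481^(1/0.64) ≈ 6.0007
y* = (k*)^α = 6.0007^0.36 ≈ 1.9061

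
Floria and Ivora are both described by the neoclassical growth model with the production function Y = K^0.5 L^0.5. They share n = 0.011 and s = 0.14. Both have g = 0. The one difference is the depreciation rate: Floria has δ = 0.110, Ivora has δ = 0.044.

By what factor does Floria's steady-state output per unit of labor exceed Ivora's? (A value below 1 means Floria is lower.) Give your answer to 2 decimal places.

Steady-state y* = [s/(n + δ)]^(α/(1−α)), so the ratio is [ (s_F/(n + δ)_F) / (s_I/(n + δ)_I) ]^1.
s_F/(n + δ)_F = 0.14/0.121 = 1.1570; s_I/(n + δ)_I = 0.14/0.055 = 2.5455.
Ratio = (1.1570/2.5455)^1 = 0.4545^1 ≈ 0.4545

ratio ≈ 0.45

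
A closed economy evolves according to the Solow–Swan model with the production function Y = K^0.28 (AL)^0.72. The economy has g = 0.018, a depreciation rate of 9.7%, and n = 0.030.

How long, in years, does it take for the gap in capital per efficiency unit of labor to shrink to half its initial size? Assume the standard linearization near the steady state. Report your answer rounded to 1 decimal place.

Near the steady state the convergence rate is λ = (1 − α)(n + g + δ).
λ = (1 − 0.28) × 0.145 = 0.72 × 0.145 = 0.1044
Half-life = ln 2 / λ = 0.6931 / 0.1044 ≈ 6.64 years

about 6.6 years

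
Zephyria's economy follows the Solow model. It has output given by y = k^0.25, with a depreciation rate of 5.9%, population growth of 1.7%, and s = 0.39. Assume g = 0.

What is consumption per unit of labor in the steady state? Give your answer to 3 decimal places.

At the steady state, Δk = 0, so s·k^α = (n + δ)·k.
Rearranging, k^(1−α) = s / (n + δ).
k^0.75 = 0.39 / (0.017 + 0.059) = 0.39 / 0.076 = 5.1316
k* = 5.1316^(1/0.75) ≈ 8.8512
y* = (k*)^α = 8.8512^0.25 ≈ 1.7248
c* = (1 − s)·y* = (1 − 0.39) × 1.7248 ≈ 1.0521

c* = 1.052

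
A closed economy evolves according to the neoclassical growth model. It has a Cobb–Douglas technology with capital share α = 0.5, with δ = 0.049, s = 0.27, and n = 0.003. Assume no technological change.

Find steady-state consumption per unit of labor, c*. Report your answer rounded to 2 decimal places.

Steady state requires s·f(k) = (n + δ)·k, i.e. s·k^α = (n + δ)·k.
Rearranging, k^(1−α) = s / (n + δ).
k^0.5 = 0.27 / (0.003 + 0.049) = 0.27 / 0.052 = 5.1923
k* = 5.1923^(1/0.5) ≈ 26.9600
y* = (k*)^α = 26.9600^0.5 ≈ 5.1923
c* = (1 − s)·y* = (1 − 0.27) × 5.1923 ≈ 3.7904

c* = 3.79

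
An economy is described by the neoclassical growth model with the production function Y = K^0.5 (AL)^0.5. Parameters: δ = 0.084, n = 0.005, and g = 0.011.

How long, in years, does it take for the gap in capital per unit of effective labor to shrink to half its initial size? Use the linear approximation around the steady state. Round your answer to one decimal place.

Near the steady state the convergence rate is λ = (1 − α)(n + g + δ).
λ = (1 − 0.5) × 0.100 = 0.5 × 0.100 = 0.0500
Half-life = ln 2 / λ = 0.6931 / 0.0500 ≈ 13.86 years

about 13.9 years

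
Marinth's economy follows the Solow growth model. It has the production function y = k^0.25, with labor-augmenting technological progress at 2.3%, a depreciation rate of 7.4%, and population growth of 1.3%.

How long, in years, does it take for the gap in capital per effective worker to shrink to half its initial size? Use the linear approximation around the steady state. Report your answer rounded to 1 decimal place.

t_½ ≈ 8.4 years

Near the steady state the convergence rate is λ = (1 − α)(n + g + δ).
λ = (1 − 0.25) × 0.110 = 0.75 × 0.110 = 0.0825
Half-life = ln 2 / λ = 0.6931 / 0.0825 ≈ 8.40 years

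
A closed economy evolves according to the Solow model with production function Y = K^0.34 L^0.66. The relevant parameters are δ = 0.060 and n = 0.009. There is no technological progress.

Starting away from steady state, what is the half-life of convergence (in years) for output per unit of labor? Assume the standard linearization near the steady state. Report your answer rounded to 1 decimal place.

Near the steady state the convergence rate is λ = (1 − α)(n + δ).
λ = (1 − 0.34) × 0.069 = 0.66 × 0.069 = 0.04554
Half-life = ln 2 / λ = 0.6931 / 0.04554 ≈ 15.22 years

half-life ≈ 15.2 years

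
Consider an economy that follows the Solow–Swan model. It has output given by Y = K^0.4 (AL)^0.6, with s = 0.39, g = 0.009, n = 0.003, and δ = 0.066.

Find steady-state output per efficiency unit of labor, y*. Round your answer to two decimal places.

y* ≈ 2.92

At the steady state, Δk = 0, so s·k^α = (n + g + δ)·k.
Rearranging, k^(1−α) = s / (n + g + δ).
k^0.6 = 0.39 / (0.003 + 0.009 + 0.066) = 0.39 / 0.078 = 5.0000
k* = 5.0000^(1/0.6) ≈ 14.6201
y* = (k*)^α = 14.6201^0.4 ≈ 2.9240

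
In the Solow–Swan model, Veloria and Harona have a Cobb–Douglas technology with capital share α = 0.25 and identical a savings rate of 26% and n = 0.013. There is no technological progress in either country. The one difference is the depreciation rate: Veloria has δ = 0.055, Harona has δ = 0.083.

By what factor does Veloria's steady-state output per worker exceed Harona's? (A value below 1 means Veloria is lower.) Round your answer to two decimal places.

y*_V / y*_H ≈ 1.12

Steady-state y* = [s/(n + δ)]^(α/(1−α)), so the ratio is [ (s_V/(n + δ)_V) / (s_H/(n + δ)_H) ]^0.3333.
s_V/(n + δ)_V = 0.26/0.068 = 3.8235; s_H/(n + δ)_H = 0.26/0.096 = 2.7083.
Ratio = (3.8235/2.7083)^0.3333 = 1.4118^0.3333 ≈ 1.1218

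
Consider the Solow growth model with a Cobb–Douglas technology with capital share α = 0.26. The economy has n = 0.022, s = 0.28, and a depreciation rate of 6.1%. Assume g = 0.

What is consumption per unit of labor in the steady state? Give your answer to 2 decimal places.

c* ≈ 1.10

Steady state requires s·f(k) = (n + δ)·k, i.e. s·k^α = (n + δ)·k.
Dividing both sides by k: k^(1−α) = s / (n + δ).
k^0.74 = 0.28 / (0.022 + 0.061) = 0.28 / 0.083 = 3.3735
k* = 3.3735^(1/0.74) ≈ 5.1716
y* = (k*)^α = 5.1716^0.26 ≈ 1.5330
c* = (1 − s)·y* = (1 − 0.28) × 1.5330 ≈ 1.1038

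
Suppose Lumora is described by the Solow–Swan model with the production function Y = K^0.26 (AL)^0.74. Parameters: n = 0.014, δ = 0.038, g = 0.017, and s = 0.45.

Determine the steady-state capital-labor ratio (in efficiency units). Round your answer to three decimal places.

At the steady state, Δk = 0, so s·k^α = (n + g + δ)·k.
Rearranging, k^(1−α) = s / (n + g + δ).
k^0.74 = 0.45 / (0.014 + 0.017 + 0.038) = 0.45 / 0.069 = 6.5217
k* = 6.5217^(1/0.74) ≈ 12.6034

k* ≈ 12.603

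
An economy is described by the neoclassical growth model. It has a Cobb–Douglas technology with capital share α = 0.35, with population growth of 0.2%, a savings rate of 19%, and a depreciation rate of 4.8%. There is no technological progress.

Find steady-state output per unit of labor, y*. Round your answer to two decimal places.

y* ≈ 2.05

Steady state requires s·f(k) = (n + δ)·k, i.e. s·k^α = (n + δ)·k.
Dividing both sides by k: k^(1−α) = s / (n + δ).
k^0.65 = 0.19 / (0.002 + 0.048) = 0.19 / 0.050 = 3.8000
k* = 3.8000^(1/0.65) ≈ 7.7978
y* = (k*)^α = 7.7978^0.35 ≈ 2.0521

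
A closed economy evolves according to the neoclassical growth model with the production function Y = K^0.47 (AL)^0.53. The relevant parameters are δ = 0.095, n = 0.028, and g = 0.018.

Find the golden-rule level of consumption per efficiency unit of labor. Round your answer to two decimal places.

c_gold ≈ 1.54

At the golden rule, f'(k) = n + g + δ, so α·k^(α−1) = n + g + δ and k_gold = (α/(n + g + δ))^(1/(1−α)).
k_gold = (0.47/0.141)^(1/0.53) = 3.3333^1.8868 ≈ 9.6953
c_gold = f(k_gold) − (n + g + δ)·k_gold = 2.9086 − 0.141×9.6953 ≈ 1.5416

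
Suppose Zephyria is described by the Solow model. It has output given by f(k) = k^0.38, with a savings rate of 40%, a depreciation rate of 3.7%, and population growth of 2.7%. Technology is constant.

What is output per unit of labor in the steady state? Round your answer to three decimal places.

y* = 3.075

Steady state requires s·f(k) = (n + δ)·k, i.e. s·k^α = (n + δ)·k.
Dividing both sides by k: k^(1−α) = s / (n + δ).
k^0.62 = 0.40 / (0.027 + 0.037) = 0.40 / 0.064 = 6.2500
k* = 6.2500^(1/0.62) ≈ 19.2166
y* = (k*)^α = 19.2166^0.38 ≈ 3.0747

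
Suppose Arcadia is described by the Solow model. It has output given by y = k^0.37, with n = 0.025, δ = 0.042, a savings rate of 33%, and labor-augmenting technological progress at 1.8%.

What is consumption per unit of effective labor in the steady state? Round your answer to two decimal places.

Steady state requires s·f(k) = (n + g + δ)·k, i.e. s·k^α = (n + g + δ)·k.
Rearranging, k^(1−α) = s / (n + g + δ).
k^0.63 = 0.33 / (0.025 + 0.018 + 0.042) = 0.33 / 0.085 = 3.8824
k* = 3.8824^(1/0.63) ≈ 8.6115
y* = (k*)^α = 8.6115^0.37 ≈ 2.2181
c* = (1 − s)·y* = (1 − 0.33) × 2.2181 ≈ 1.4861

c* = 1.49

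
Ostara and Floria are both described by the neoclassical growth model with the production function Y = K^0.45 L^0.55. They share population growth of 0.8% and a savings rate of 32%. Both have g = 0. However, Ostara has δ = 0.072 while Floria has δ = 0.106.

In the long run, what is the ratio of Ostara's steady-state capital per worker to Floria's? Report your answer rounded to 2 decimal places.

Steady-state k* = [s/(n + δ)]^(1/(1−α)), so the ratio is [ (s_O/(n + δ)_O) / (s_F/(n + δ)_F) ]^1.8182.
s_O/(n + δ)_O = 0.32/0.080 = 4.0000; s_F/(n + δ)_F = 0.32/0.114 = 2.8070.
Ratio = (4.0000/2.8070)^1.8182 = 1.4250^1.8182 ≈ 1.9040

k*_O / k*_F ≈ 1.90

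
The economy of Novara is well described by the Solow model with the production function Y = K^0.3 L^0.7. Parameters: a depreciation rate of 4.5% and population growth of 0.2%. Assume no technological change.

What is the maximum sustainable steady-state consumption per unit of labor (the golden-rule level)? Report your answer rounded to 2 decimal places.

At the golden rule, f'(k) = n + δ, so α·k^(α−1) = n + δ and k_gold = (α/(n + δ))^(1/(1−α)).
k_gold = (0.3/0.047)^(1/0.7) = 6.3830^1.4286 ≈ 14.1273
c_gold = f(k_gold) − (n + δ)·k_gold = 2.2132 − 0.047×14.1273 ≈ 1.5492

c_gold ≈ 1.55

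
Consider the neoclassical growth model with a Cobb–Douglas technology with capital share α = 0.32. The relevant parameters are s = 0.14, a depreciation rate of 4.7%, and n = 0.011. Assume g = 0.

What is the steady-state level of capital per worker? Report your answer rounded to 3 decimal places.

Steady state requires s·f(k) = (n + δ)·k, i.e. s·k^α = (n + δ)·k.
Dividing both sides by k: k^(1−α) = s / (n + δ).
k^0.68 = 0.14 / (0.011 + 0.047) = 0.14 / 0.058 = 2.4138
k* = 2.4138^(1/0.68) ≈ 3.6542

k* ≈ 3.654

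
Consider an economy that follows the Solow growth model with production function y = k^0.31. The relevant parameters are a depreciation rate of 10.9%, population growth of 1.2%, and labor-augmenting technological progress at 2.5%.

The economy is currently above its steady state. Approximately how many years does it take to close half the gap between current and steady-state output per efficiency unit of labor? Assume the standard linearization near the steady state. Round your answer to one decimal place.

t_½ ≈ 6.9 years

Near the steady state the convergence rate is λ = (1 − α)(n + g + δ).
λ = (1 − 0.31) × 0.146 = 0.69 × 0.146 = 0.10074
Half-life = ln 2 / λ = 0.6931 / 0.10074 ≈ 6.88 years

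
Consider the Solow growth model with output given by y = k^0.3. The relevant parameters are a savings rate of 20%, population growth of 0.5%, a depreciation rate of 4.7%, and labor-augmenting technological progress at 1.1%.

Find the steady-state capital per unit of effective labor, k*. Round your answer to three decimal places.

k* = 5.208

Steady state requires s·f(k) = (n + g + δ)·k, i.e. s·k^α = (n + g + δ)·k.
Rearranging, k^(1−α) = s / (n + g + δ).
k^0.7 = 0.20 / (0.005 + 0.011 + 0.047) = 0.20 / 0.063 = 3.1746
k* = 3.1746^(1/0.7) ≈ 5.2083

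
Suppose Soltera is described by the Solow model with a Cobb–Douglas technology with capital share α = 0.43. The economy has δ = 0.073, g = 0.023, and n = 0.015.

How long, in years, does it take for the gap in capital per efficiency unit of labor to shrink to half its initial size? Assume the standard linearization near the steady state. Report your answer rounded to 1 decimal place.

Near the steady state the convergence rate is λ = (1 − α)(n + g + δ).
λ = (1 − 0.43) × 0.111 = 0.57 × 0.111 = 0.06327
Half-life = ln 2 / λ = 0.6931 / 0.06327 ≈ 10.95 years

about 11.0 years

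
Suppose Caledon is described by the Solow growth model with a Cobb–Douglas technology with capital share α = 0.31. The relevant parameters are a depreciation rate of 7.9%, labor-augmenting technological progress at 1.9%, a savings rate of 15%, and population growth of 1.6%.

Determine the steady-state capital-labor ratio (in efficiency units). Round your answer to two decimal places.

In steady state, investment equals break-even investment: s·k^α = (n + g + δ)·k.
Rearranging, k^(1−α) = s / (n + g + δ).
k^0.69 = 0.15 / (0.016 + 0.019 + 0.079) = 0.15 / 0.114 = 1.3158
k* = 1.3158^(1/0.69) ≈ 1.4885

k* ≈ 1.49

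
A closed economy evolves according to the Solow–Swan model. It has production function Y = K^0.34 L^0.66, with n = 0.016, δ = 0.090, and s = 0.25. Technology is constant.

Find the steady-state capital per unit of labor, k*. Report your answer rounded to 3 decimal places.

At the steady state, Δk = 0, so s·k^α = (n + δ)·k.
Rearranging, k^(1−α) = s / (n + δ).
k^0.66 = 0.25 / (0.016 + 0.090) = 0.25 / 0.106 = 2.3585
k* = 2.3585^(1/0.66) ≈ 3.6694

k* ≈ 3.669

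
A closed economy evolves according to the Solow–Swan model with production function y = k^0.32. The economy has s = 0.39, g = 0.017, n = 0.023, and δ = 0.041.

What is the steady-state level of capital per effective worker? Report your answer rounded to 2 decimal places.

In steady state, investment equals break-even investment: s·k^α = (n + g + δ)·k.
Rearranging, k^(1−α) = s / (n + g + δ).
k^0.68 = 0.39 / (0.023 + 0.017 + 0.041) = 0.39 / 0.081 = 4.8148
k* = 4.8148^(1/0.68) ≈ 10.0877

k* = 10.09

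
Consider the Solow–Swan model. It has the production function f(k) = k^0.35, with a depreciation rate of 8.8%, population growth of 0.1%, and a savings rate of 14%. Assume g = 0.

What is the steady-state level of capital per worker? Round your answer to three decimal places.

At the steady state, Δk = 0, so s·k^α = (n + δ)·k.
Rearranging, k^(1−α) = s / (n + δ).
k^0.65 = 0.14 / (0.001 + 0.088) = 0.14 / 0.089 = 1.5730
k* = 1.5730^(1/0.65) ≈ 2.0075

k* ≈ 2.008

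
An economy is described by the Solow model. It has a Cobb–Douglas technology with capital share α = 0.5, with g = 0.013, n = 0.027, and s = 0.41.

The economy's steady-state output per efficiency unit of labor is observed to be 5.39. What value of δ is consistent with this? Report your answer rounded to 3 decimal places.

In steady state, investment equals break-even investment: s·k^α = (n + g + δ)·k.
Since y* = [s/(n + g + δ)]^(α/(1−α)), we have s/(n + g + δ) = (y*)^((1−α)/α) = 5.39^1 = 5.3900.
Therefore n + g + δ = s / 5.3900 = 0.41 / 5.3900 = 0.0761, so δ = 0.0761 − 0.040 = 0.0361.

δ ≈ 0.036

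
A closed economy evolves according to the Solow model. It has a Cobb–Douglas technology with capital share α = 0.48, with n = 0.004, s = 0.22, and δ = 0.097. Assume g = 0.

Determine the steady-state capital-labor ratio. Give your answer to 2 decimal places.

k* = 4.47

At the steady state, Δk = 0, so s·k^α = (n + δ)·k.
Dividing both sides by k: k^(1−α) = s / (n + δ).
k^0.52 = 0.22 / (0.004 + 0.097) = 0.22 / 0.101 = 2.1782
k* = 2.1782^(1/0.52) ≈ 4.4688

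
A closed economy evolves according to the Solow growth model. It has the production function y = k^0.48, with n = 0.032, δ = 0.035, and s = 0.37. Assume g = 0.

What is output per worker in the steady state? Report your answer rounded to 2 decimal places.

y* = 4.84

In steady state, investment equals break-even investment: s·k^α = (n + δ)·k.
Rearranging, k^(1−α) = s / (n + δ).
k^0.52 = 0.37 / (0.032 + 0.035) = 0.37 / 0.067 = 5.5224
k* = 5.5224^(1/0.52) ≈ 26.7405
y* = (k*)^α = 26.7405^0.48 ≈ 4.8422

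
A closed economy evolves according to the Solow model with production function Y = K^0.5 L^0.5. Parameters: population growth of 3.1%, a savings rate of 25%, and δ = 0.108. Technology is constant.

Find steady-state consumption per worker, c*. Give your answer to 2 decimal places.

At the steady state, Δk = 0, so s·k^α = (n + δ)·k.
Dividing both sides by k: k^(1−α) = s / (n + δ).
k^0.5 = 0.25 / (0.031 + 0.108) = 0.25 / 0.139 = 1.7986
k* = 1.7986^(1/0.5) ≈ 3.2350
y* = (k*)^α = 3.2350^0.5 ≈ 1.7986
c* = (1 − s)·y* = (1 − 0.25) × 1.7986 ≈ 1.3490

c* ≈ 1.35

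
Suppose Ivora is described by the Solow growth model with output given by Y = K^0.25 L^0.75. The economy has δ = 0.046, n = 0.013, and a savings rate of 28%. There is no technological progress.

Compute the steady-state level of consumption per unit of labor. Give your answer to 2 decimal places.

c* = 1.21

At the steady state, Δk = 0, so s·k^α = (n + δ)·k.
Dividing both sides by k: k^(1−α) = s / (n + δ).
k^0.75 = 0.28 / (0.013 + 0.046) = 0.28 / 0.059 = 4.7458
k* = 4.7458^(1/0.75) ≈ 7.9753
y* = (k*)^α = 7.9753^0.25 ≈ 1.6805
c* = (1 − s)·y* = (1 − 0.28) × 1.6805 ≈ 1.2100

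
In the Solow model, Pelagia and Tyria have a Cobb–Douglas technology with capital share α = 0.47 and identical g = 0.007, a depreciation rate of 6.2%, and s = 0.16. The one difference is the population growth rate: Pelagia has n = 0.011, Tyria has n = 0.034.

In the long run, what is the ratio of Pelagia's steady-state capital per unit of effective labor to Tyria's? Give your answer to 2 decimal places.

Steady-state k* = [s/(n + g + δ)]^(1/(1−α)), so the ratio is [ (s_P/(n + g + δ)_P) / (s_T/(n + g + δ)_T) ]^1.8868.
s_P/(n + g + δ)_P = 0.16/0.080 = 2.0000; s_T/(n + g + δ)_T = 0.16/0.103 = 1.5534.
Ratio = (2.0000/1.5534)^1.8868 = 1.2875^1.8868 ≈ 1.6109

k*_P / k*_T ≈ 1.61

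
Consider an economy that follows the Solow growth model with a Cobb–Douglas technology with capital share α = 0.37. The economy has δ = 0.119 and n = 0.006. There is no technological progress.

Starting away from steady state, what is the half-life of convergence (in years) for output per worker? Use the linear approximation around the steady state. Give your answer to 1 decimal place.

Near the steady state the convergence rate is λ = (1 − α)(n + δ).
λ = (1 − 0.37) × 0.125 = 0.63 × 0.125 = 0.07875
Half-life = ln 2 / λ = 0.6931 / 0.07875 ≈ 8.80 years

half-life ≈ 8.8 years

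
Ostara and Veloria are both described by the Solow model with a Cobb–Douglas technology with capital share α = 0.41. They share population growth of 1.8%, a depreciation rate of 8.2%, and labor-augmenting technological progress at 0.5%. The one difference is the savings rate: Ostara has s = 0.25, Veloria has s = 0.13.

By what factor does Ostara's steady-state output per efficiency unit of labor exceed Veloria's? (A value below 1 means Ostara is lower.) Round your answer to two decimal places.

ratio ≈ 1.58

Steady-state y* = [s/(n + g + δ)]^(α/(1−α)), so the ratio is [ (s_O/(n + g + δ)_O) / (s_V/(n + g + δ)_V) ]^0.6949.
s_O/(n + g + δ)_O = 0.25/0.105 = 2.3810; s_V/(n + g + δ)_V = 0.13/0.105 = 1.2381.
Ratio = (2.3810/1.2381)^0.6949 = 1.9231^0.6949 ≈ 1.5753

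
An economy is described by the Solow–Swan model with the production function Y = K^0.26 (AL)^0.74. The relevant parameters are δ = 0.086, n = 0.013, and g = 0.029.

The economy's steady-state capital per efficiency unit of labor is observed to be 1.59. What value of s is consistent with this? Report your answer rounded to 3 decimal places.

In steady state, investment equals break-even investment: s·k^α = (n + g + δ)·k.
So s / (n + g + δ) = (k*)^(1−α) = 1.59^0.74 = 1.4094.
Therefore s = 1.4094 × (n + g + δ) = 1.4094 × 0.128 = 0.1804.

s ≈ 0.180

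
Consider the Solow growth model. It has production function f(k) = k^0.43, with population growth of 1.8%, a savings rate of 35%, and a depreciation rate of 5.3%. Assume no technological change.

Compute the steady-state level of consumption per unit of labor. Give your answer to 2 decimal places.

Steady state requires s·f(k) = (n + δ)·k, i.e. s·k^α = (n + δ)·k.
Rearranging, k^(1−α) = s / (n + δ).
k^0.57 = 0.35 / (0.018 + 0.053) = 0.35 / 0.071 = 4.9296
k* = 4.9296^(1/0.57) ≈ 16.4232
y* = (k*)^α = 16.4232^0.43 ≈ 3.3316
c* = (1 − s)·y* = (1 − 0.35) × 3.3316 ≈ 2.1655

c* ≈ 2.17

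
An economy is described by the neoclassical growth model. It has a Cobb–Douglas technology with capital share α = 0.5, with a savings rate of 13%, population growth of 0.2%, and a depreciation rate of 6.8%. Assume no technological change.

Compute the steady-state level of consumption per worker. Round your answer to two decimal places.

c* ≈ 1.62

Steady state requires s·f(k) = (n + δ)·k, i.e. s·k^α = (n + δ)·k.
Dividing both sides by k: k^(1−α) = s / (n + δ).
k^0.5 = 0.13 / (0.002 + 0.068) = 0.13 / 0.070 = 1.8571
k* = 1.8571^(1/0.5) ≈ 3.4488
y* = (k*)^α = 3.4488^0.5 ≈ 1.8571
c* = (1 − s)·y* = (1 − 0.13) × 1.8571 ≈ 1.6157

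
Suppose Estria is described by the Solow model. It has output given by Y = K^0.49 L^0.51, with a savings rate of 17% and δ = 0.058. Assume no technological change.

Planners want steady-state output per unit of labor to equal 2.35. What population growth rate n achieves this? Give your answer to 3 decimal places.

n ≈ 0.012

In steady state, investment equals break-even investment: s·k^α = (n + δ)·k.
Since y* = [s/(n + δ)]^(α/(1−α)), we have s/(n + δ) = (y*)^((1−α)/α) = 2.35^1.0408 = 2.4334.
Therefore n + δ = s / 2.4334 = 0.17 / 2.4334 = 0.0699, so n = 0.0699 − 0.058 = 0.0119.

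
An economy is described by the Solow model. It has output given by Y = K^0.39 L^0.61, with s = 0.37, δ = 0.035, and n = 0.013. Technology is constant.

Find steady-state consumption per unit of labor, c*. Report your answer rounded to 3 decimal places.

c* = 2.325

At the steady state, Δk = 0, so s·k^α = (n + δ)·k.
Rearranging, k^(1−α) = s / (n + δ).
k^0.61 = 0.37 / (0.013 + 0.035) = 0.37 / 0.048 = 7.7083
k* = 7.7083^(1/0.61) ≈ 28.4466
y* = (k*)^α = 28.4466^0.39 ≈ 3.6904
c* = (1 − s)·y* = (1 − 0.37) × 3.6904 ≈ 2.3250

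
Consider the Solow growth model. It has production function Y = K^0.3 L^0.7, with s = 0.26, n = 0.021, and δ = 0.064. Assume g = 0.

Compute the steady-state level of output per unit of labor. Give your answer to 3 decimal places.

y* = 1.615

Steady state requires s·f(k) = (n + δ)·k, i.e. s·k^α = (n + δ)·k.
Dividing both sides by k: k^(1−α) = s / (n + δ).
k^0.7 = 0.26 / (0.021 + 0.064) = 0.26 / 0.085 = 3.0588
k* = 3.0588^(1/0.7) ≈ 4.9391
y* = (k*)^α = 4.9391^0.3 ≈ 1.6147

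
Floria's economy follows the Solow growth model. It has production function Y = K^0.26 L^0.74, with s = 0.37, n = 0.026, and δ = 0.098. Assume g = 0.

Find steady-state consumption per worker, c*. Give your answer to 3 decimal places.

In steady state, investment equals break-even investment: s·k^α = (n + δ)·k.
Dividing both sides by k: k^(1−α) = s / (n + δ).
k^0.74 = 0.37 / (0.026 + 0.098) = 0.37 / 0.124 = 2.9839
k* = 2.9839^(1/0.74) ≈ 4.3813
y* = (k*)^α = 4.3813^0.26 ≈ 1.4683
c* = (1 − s)·y* = (1 − 0.37) × 1.4683 ≈ 0.9250

c* = 0.925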